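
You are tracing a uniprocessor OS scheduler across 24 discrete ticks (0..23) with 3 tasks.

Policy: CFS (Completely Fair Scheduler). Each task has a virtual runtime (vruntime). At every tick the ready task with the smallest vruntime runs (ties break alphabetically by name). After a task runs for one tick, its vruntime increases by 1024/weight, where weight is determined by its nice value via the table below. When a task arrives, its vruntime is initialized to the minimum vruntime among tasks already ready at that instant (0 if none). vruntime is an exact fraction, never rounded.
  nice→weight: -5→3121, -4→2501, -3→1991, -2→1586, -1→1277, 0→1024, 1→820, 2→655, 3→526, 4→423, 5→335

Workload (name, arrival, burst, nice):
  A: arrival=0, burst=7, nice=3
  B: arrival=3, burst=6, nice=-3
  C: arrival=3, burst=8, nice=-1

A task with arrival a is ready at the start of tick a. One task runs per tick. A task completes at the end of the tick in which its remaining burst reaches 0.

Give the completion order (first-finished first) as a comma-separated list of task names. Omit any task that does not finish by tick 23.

completion order = B, C, A

t=0: vr[A=0] → run A
t=1: vr[A=512/263] → run A
t=2: vr[A=1024/263] → run A
t=3: vr[A=1536/263 B=1536/263 C=1536/263] → run A
t=4: vr[A=2048/263 B=1536/263 C=1536/263] → run B
t=5: vr[A=2048/263 B=3327488/523633 C=1536/263] → run C
t=6: vr[A=2048/263 B=3327488/523633 C=2230784/335851] → run B
t=7: vr[A=2048/263 B=3596800/523633 C=2230784/335851] → run C
t=8: vr[A=2048/263 B=3596800/523633 C=2500096/335851] → run B
t=9: vr[A=2048/263 B=3866112/523633 C=2500096/335851] → run B
t=10: vr[A=2048/263 B=4135424/523633 C=2500096/335851] → run C
t=11: vr[A=2048/263 B=4135424/523633 C=2769408/335851] → run A
t=12: vr[A=2560/263 B=4135424/523633 C=2769408/335851] → run B
t=13: vr[A=2560/263 B=4404736/523633 C=2769408/335851] → run C
t=14: vr[A=2560/263 B=4404736/523633 C=3038720/335851] → run B
t=15: vr[A=2560/263 C=3038720/335851] → run C
t=16: vr[A=2560/263 C=3308032/335851] → run A
t=17: vr[A=3072/263 C=3308032/335851] → run C
t=18: vr[A=3072/263 C=3577344/335851] → run C
t=19: vr[A=3072/263 C=3846656/335851] → run C
t=20: vr[A=3072/263] → run A
t=21: (idle)
t=22: (idle)
t=23: (idle)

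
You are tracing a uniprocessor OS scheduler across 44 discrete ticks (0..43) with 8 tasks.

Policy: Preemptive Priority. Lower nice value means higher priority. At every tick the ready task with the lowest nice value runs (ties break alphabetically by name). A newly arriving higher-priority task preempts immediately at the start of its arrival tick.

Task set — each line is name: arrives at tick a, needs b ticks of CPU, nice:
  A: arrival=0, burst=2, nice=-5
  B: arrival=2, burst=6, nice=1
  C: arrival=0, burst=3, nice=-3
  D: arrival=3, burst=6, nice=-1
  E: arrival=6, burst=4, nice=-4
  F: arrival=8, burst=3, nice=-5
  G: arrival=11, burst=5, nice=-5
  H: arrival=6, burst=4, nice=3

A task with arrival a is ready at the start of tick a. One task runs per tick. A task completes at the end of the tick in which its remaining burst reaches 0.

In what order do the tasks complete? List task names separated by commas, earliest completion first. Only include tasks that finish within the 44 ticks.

t=0: ready={A,C} → run A
t=1: ready={A,C} → run A
t=2: ready={B,C} → run C
t=3: ready={B,C,D} → run C
t=4: ready={B,C,D} → run C
t=5: ready={B,D} → run D
t=6: ready={B,D,E,H} → run E
t=7: ready={B,D,E,H} → run E
t=8: ready={B,D,E,F,H} → run F
t=9: ready={B,D,E,F,H} → run F
t=10: ready={B,D,E,F,H} → run F
t=11: ready={B,D,E,G,H} → run G
t=12: ready={B,D,E,G,H} → run G
t=13: ready={B,D,E,G,H} → run G
t=14: ready={B,D,E,G,H} → run G
t=15: ready={B,D,E,G,H} → run G
t=16: ready={B,D,E,H} → run E
t=17: ready={B,D,E,H} → run E
t=18: ready={B,D,H} → run D
t=19: ready={B,D,H} → run D
t=20: ready={B,D,H} → run D
t=21: ready={B,D,H} → run D
t=22: ready={B,D,H} → run D
t=23: ready={B,H} → run B
t=24: ready={B,H} → run B
t=25: ready={B,H} → run B
t=26: ready={B,H} → run B
t=27: ready={B,H} → run B
t=28: ready={B,H} → run B
t=29: ready={H} → run H
t=30: ready={H} → run H
t=31: ready={H} → run H
t=32: ready={H} → run H
t=33: (idle)
t=34: (idle)
t=35: (idle)
t=36: (idle)
t=37: (idle)
t=38: (idle)
t=39: (idle)
t=40: (idle)
t=41: (idle)
t=42: (idle)
t=43: (idle)

completion order = A, C, F, G, E, D, B, H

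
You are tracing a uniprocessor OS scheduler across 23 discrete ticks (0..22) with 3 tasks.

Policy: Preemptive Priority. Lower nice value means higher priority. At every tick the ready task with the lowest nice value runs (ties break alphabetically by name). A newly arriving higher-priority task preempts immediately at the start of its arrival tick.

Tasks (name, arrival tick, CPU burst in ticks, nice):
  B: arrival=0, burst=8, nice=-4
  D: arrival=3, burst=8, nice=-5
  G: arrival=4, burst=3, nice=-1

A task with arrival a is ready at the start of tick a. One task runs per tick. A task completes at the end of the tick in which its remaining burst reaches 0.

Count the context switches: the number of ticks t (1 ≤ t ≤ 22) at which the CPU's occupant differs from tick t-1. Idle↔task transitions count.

context switches = 4

t=0: ready={B} → run B
t=1: ready={B} → run B
t=2: ready={B} → run B
t=3: ready={B,D} → run D
t=4: ready={B,D,G} → run D
t=5: ready={B,D,G} → run D
t=6: ready={B,D,G} → run D
t=7: ready={B,D,G} → run D
t=8: ready={B,D,G} → run D
t=9: ready={B,D,G} → run D
t=10: ready={B,D,G} → run D
t=11: ready={B,G} → run B
t=12: ready={B,G} → run B
t=13: ready={B,G} → run B
t=14: ready={B,G} → run B
t=15: ready={B,G} → run B
t=16: ready={G} → run G
t=17: ready={G} → run G
t=18: ready={G} → run G
t=19: (idle)
t=20: (idle)
t=21: (idle)
t=22: (idle)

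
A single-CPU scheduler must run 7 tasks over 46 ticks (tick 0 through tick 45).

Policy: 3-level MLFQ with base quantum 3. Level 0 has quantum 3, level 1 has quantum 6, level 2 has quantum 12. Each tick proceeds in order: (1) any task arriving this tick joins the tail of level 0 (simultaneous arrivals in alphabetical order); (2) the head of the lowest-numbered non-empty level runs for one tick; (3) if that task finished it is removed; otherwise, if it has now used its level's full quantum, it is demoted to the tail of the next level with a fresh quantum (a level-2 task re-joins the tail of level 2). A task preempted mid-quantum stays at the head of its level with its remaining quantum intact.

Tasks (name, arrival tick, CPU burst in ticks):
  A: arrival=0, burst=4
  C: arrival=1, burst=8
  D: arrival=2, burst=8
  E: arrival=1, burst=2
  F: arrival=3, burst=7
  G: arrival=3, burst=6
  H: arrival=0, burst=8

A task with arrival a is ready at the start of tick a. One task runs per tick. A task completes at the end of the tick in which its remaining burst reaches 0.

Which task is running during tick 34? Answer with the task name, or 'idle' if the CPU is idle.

running at tick 34 = D

t=0: L0/L1/L2 = AH/-/- → run A
t=1: L0/L1/L2 = AHCE/-/- → run A
t=2: L0/L1/L2 = AHCED/-/- → run A
t=3: L0/L1/L2 = HCEDFG/A/- → run H
t=4: L0/L1/L2 = HCEDFG/A/- → run H
t=5: L0/L1/L2 = HCEDFG/A/- → run H
t=6: L0/L1/L2 = CEDFG/AH/- → run C
t=7: L0/L1/L2 = CEDFG/AH/- → run C
t=8: L0/L1/L2 = CEDFG/AH/- → run C
t=9: L0/L1/L2 = EDFG/AHC/- → run E
t=10: L0/L1/L2 = EDFG/AHC/- → run E
t=11: L0/L1/L2 = DFG/AHC/- → run D
t=12: L0/L1/L2 = DFG/AHC/- → run D
t=13: L0/L1/L2 = DFG/AHC/- → run D
t=14: L0/L1/L2 = FG/AHCD/- → run F
t=15: L0/L1/L2 = FG/AHCD/- → run F
t=16: L0/L1/L2 = FG/AHCD/- → run F
t=17: L0/L1/L2 = G/AHCDF/- → run G
t=18: L0/L1/L2 = G/AHCDF/- → run G
t=19: L0/L1/L2 = G/AHCDF/- → run G
t=20: L0/L1/L2 = -/AHCDFG/- → run A
t=21: L0/L1/L2 = -/HCDFG/- → run H
t=22: L0/L1/L2 = -/HCDFG/- → run H
t=23: L0/L1/L2 = -/HCDFG/- → run H
t=24: L0/L1/L2 = -/HCDFG/- → run H
t=25: L0/L1/L2 = -/HCDFG/- → run H
t=26: L0/L1/L2 = -/CDFG/- → run C
t=27: L0/L1/L2 = -/CDFG/- → run C
t=28: L0/L1/L2 = -/CDFG/- → run C
t=29: L0/L1/L2 = -/CDFG/- → run C
t=30: L0/L1/L2 = -/CDFG/- → run C
t=31: L0/L1/L2 = -/DFG/- → run D
t=32: L0/L1/L2 = -/DFG/- → run D
t=33: L0/L1/L2 = -/DFG/- → run D
t=34: L0/L1/L2 = -/DFG/- → run D
t=35: L0/L1/L2 = -/DFG/- → run D
t=36: L0/L1/L2 = -/FG/- → run F
t=37: L0/L1/L2 = -/FG/- → run F
t=38: L0/L1/L2 = -/FG/- → run F
t=39: L0/L1/L2 = -/FG/- → run F
t=40: L0/L1/L2 = -/G/- → run G
t=41: L0/L1/L2 = -/G/- → run G
t=42: L0/L1/L2 = -/G/- → run G
t=43: (idle)
t=44: (idle)
t=45: (idle)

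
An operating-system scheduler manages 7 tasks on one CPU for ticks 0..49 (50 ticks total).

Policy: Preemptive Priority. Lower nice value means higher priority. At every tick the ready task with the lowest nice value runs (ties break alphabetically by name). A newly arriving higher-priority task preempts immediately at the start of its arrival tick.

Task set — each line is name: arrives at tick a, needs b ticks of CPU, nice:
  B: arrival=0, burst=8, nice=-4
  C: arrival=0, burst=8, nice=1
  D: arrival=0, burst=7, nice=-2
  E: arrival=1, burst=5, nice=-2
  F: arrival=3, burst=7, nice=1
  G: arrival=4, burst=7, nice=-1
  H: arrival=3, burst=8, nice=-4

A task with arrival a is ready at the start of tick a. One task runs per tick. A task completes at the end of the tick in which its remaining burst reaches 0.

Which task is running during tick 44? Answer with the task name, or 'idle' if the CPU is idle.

running at tick 44 = F

t=0: ready={B,C,D} → run B
t=1: ready={B,C,D,E} → run B
t=2: ready={B,C,D,E} → run B
t=3: ready={B,C,D,E,F,H} → run B
t=4: ready={B,C,D,E,F,G,H} → run B
t=5: ready={B,C,D,E,F,G,H} → run B
t=6: ready={B,C,D,E,F,G,H} → run B
t=7: ready={B,C,D,E,F,G,H} → run B
t=8: ready={C,D,E,F,G,H} → run H
t=9: ready={C,D,E,F,G,H} → run H
t=10: ready={C,D,E,F,G,H} → run H
t=11: ready={C,D,E,F,G,H} → run H
t=12: ready={C,D,E,F,G,H} → run H
t=13: ready={C,D,E,F,G,H} → run H
t=14: ready={C,D,E,F,G,H} → run H
t=15: ready={C,D,E,F,G,H} → run H
t=16: ready={C,D,E,F,G} → run D
t=17: ready={C,D,E,F,G} → run D
t=18: ready={C,D,E,F,G} → run D
t=19: ready={C,D,E,F,G} → run D
t=20: ready={C,D,E,F,G} → run D
t=21: ready={C,D,E,F,G} → run D
t=22: ready={C,D,E,F,G} → run D
t=23: ready={C,E,F,G} → run E
t=24: ready={C,E,F,G} → run E
t=25: ready={C,E,F,G} → run E
t=26: ready={C,E,F,G} → run E
t=27: ready={C,E,F,G} → run E
t=28: ready={C,F,G} → run G
t=29: ready={C,F,G} → run G
t=30: ready={C,F,G} → run G
t=31: ready={C,F,G} → run G
t=32: ready={C,F,G} → run G
t=33: ready={C,F,G} → run G
t=34: ready={C,F,G} → run G
t=35: ready={C,F} → run C
t=36: ready={C,F} → run C
t=37: ready={C,F} → run C
t=38: ready={C,F} → run C
t=39: ready={C,F} → run C
t=40: ready={C,F} → run C
t=41: ready={C,F} → run C
t=42: ready={C,F} → run C
t=43: ready={F} → run F
t=44: ready={F} → run F
t=45: ready={F} → run F
t=46: ready={F} → run F
t=47: ready={F} → run F
t=48: ready={F} → run F
t=49: ready={F} → run F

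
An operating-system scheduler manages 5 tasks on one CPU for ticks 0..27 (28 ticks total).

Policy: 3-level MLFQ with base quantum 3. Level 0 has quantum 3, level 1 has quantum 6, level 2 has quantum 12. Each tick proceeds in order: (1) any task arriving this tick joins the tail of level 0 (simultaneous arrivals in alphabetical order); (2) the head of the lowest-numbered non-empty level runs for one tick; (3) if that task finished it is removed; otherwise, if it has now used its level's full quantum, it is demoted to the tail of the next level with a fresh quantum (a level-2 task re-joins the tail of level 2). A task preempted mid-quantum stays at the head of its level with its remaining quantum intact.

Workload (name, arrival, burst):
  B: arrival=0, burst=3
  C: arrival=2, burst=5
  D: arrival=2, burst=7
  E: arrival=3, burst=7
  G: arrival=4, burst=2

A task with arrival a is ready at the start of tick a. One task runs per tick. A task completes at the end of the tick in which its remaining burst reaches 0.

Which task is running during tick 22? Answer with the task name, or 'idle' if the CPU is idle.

running at tick 22 = E

t=0: L0/L1/L2 = B/-/- → run B
t=1: L0/L1/L2 = B/-/- → run B
t=2: L0/L1/L2 = BCD/-/- → run B
t=3: L0/L1/L2 = CDE/-/- → run C
t=4: L0/L1/L2 = CDEG/-/- → run C
t=5: L0/L1/L2 = CDEG/-/- → run C
t=6: L0/L1/L2 = DEG/C/- → run D
t=7: L0/L1/L2 = DEG/C/- → run D
t=8: L0/L1/L2 = DEG/C/- → run D
t=9: L0/L1/L2 = EG/CD/- → run E
t=10: L0/L1/L2 = EG/CD/- → run E
t=11: L0/L1/L2 = EG/CD/- → run E
t=12: L0/L1/L2 = G/CDE/- → run G
t=13: L0/L1/L2 = G/CDE/- → run G
t=14: L0/L1/L2 = -/CDE/- → run C
t=15: L0/L1/L2 = -/CDE/- → run C
t=16: L0/L1/L2 = -/DE/- → run D
t=17: L0/L1/L2 = -/DE/- → run D
t=18: L0/L1/L2 = -/DE/- → run D
t=19: L0/L1/L2 = -/DE/- → run D
t=20: L0/L1/L2 = -/E/- → run E
t=21: L0/L1/L2 = -/E/- → run E
t=22: L0/L1/L2 = -/E/- → run E
t=23: L0/L1/L2 = -/E/- → run E
t=24: (idle)
t=25: (idle)
t=26: (idle)
t=27: (idle)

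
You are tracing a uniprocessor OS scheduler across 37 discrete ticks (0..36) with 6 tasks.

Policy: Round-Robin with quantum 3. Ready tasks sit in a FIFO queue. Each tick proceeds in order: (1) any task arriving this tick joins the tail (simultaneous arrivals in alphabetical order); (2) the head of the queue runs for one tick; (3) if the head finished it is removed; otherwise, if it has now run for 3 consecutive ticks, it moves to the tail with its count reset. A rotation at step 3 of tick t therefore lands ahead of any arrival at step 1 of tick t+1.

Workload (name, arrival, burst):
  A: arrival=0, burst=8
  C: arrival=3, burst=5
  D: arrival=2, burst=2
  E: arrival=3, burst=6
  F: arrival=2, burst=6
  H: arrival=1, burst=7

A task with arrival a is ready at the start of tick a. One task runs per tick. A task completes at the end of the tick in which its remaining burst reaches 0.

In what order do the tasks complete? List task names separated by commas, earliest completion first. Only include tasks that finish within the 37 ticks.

t=0: queue=[A] q_used=0 → run A
t=1: queue=[A,H] q_used=1 → run A
t=2: queue=[A,H,D,F] q_used=2 → run A
t=3: queue=[H,D,F,A,C,E] q_used=0 → run H
t=4: queue=[H,D,F,A,C,E] q_used=1 → run H
t=5: queue=[H,D,F,A,C,E] q_used=2 → run H
t=6: queue=[D,F,A,C,E,H] q_used=0 → run D
t=7: queue=[D,F,A,C,E,H] q_used=1 → run D
t=8: queue=[F,A,C,E,H] q_used=0 → run F
t=9: queue=[F,A,C,E,H] q_used=1 → run F
t=10: queue=[F,A,C,E,H] q_used=2 → run F
t=11: queue=[A,C,E,H,F] q_used=0 → run A
t=12: queue=[A,C,E,H,F] q_used=1 → run A
t=13: queue=[A,C,E,H,F] q_used=2 → run A
t=14: queue=[C,E,H,F,A] q_used=0 → run C
t=15: queue=[C,E,H,F,A] q_used=1 → run C
t=16: queue=[C,E,H,F,A] q_used=2 → run C
t=17: queue=[E,H,F,A,C] q_used=0 → run E
t=18: queue=[E,H,F,A,C] q_used=1 → run E
t=19: queue=[E,H,F,A,C] q_used=2 → run E
t=20: queue=[H,F,A,C,E] q_used=0 → run H
t=21: queue=[H,F,A,C,E] q_used=1 → run H
t=22: queue=[H,F,A,C,E] q_used=2 → run H
t=23: queue=[F,A,C,E,H] q_used=0 → run F
t=24: queue=[F,A,C,E,H] q_used=1 → run F
t=25: queue=[F,A,C,E,H] q_used=2 → run F
t=26: queue=[A,C,E,H] q_used=0 → run A
t=27: queue=[A,C,E,H] q_used=1 → run A
t=28: queue=[C,E,H] q_used=0 → run C
t=29: queue=[C,E,H] q_used=1 → run C
t=30: queue=[E,H] q_used=0 → run E
t=31: queue=[E,H] q_used=1 → run E
t=32: queue=[E,H] q_used=2 → run E
t=33: queue=[H] q_used=0 → run H
t=34: (idle)
t=35: (idle)
t=36: (idle)

completion order = D, F, A, C, E, H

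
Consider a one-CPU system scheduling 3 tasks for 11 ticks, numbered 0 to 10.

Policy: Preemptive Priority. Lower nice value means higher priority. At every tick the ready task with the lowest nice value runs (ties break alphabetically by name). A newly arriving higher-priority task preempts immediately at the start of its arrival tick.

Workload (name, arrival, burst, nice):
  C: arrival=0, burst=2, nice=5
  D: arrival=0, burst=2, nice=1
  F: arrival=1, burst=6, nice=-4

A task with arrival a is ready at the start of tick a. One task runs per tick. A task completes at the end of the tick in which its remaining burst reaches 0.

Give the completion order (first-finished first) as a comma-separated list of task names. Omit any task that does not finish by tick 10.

completion order = F, D, C

t=0: ready={C,D} → run D
t=1: ready={C,D,F} → run F
t=2: ready={C,D,F} → run F
t=3: ready={C,D,F} → run F
t=4: ready={C,D,F} → run F
t=5: ready={C,D,F} → run F
t=6: ready={C,D,F} → run F
t=7: ready={C,D} → run D
t=8: ready={C} → run C
t=9: ready={C} → run C
t=10: (idle)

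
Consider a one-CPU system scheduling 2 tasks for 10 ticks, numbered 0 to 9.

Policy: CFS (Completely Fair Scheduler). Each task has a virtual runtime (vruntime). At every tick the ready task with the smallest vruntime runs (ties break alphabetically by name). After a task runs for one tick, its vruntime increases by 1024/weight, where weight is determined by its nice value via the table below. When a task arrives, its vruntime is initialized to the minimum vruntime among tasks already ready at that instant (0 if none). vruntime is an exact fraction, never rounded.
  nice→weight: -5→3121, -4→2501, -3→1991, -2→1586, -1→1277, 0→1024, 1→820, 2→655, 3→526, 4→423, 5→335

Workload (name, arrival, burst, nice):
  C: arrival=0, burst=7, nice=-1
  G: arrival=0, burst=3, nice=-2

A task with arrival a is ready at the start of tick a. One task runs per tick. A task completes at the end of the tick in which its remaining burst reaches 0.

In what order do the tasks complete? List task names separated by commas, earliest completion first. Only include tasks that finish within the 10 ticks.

t=0: vr[C=0 G=0] → run C
t=1: vr[C=1024/1277 G=0] → run G
t=2: vr[C=1024/1277 G=512/793] → run G
t=3: vr[C=1024/1277 G=1024/793] → run C
t=4: vr[C=2048/1277 G=1024/793] → run G
t=5: vr[C=2048/1277] → run C
t=6: vr[C=3072/1277] → run C
t=7: vr[C=4096/1277] → run C
t=8: vr[C=5120/1277] → run C
t=9: vr[C=6144/1277] → run C

completion order = G, C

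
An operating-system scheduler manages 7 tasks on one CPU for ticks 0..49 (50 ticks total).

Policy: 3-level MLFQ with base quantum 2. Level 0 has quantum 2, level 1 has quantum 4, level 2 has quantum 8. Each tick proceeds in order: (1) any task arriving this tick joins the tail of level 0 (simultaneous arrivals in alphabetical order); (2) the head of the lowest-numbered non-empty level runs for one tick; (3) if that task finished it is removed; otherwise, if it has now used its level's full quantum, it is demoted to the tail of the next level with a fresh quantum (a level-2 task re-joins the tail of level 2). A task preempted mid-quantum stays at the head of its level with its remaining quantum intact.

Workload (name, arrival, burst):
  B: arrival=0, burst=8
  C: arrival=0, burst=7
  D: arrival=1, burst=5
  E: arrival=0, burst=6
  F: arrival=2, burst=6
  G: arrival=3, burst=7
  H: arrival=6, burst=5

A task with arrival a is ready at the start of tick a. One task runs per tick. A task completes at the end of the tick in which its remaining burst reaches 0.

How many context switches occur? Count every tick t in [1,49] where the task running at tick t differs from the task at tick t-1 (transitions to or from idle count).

t=0: L0/L1/L2 = BCE/-/- → run B
t=1: L0/L1/L2 = BCED/-/- → run B
t=2: L0/L1/L2 = CEDF/B/- → run C
t=3: L0/L1/L2 = CEDFG/B/- → run C
t=4: L0/L1/L2 = EDFG/BC/- → run E
t=5: L0/L1/L2 = EDFG/BC/- → run E
t=6: L0/L1/L2 = DFGH/BCE/- → run D
t=7: L0/L1/L2 = DFGH/BCE/- → run D
t=8: L0/L1/L2 = FGH/BCED/- → run F
t=9: L0/L1/L2 = FGH/BCED/- → run F
t=10: L0/L1/L2 = GH/BCEDF/- → run G
t=11: L0/L1/L2 = GH/BCEDF/- → run G
t=12: L0/L1/L2 = H/BCEDFG/- → run H
t=13: L0/L1/L2 = H/BCEDFG/- → run H
t=14: L0/L1/L2 = -/BCEDFGH/- → run B
t=15: L0/L1/L2 = -/BCEDFGH/- → run B
t=16: L0/L1/L2 = -/BCEDFGH/- → run B
t=17: L0/L1/L2 = -/BCEDFGH/- → run B
t=18: L0/L1/L2 = -/CEDFGH/B → run C
t=19: L0/L1/L2 = -/CEDFGH/B → run C
t=20: L0/L1/L2 = -/CEDFGH/B → run C
t=21: L0/L1/L2 = -/CEDFGH/B → run C
t=22: L0/L1/L2 = -/EDFGH/BC → run E
t=23: L0/L1/L2 = -/EDFGH/BC → run E
t=24: L0/L1/L2 = -/EDFGH/BC → run E
t=25: L0/L1/L2 = -/EDFGH/BC → run E
t=26: L0/L1/L2 = -/DFGH/BC → run D
t=27: L0/L1/L2 = -/DFGH/BC → run D
t=28: L0/L1/L2 = -/DFGH/BC → run D
t=29: L0/L1/L2 = -/FGH/BC → run F
t=30: L0/L1/L2 = -/FGH/BC → run F
t=31: L0/L1/L2 = -/FGH/BC → run F
t=32: L0/L1/L2 = -/FGH/BC → run F
t=33: L0/L1/L2 = -/GH/BC → run G
t=34: L0/L1/L2 = -/GH/BC → run G
t=35: L0/L1/L2 = -/GH/BC → run G
t=36: L0/L1/L2 = -/GH/BC → run G
t=37: L0/L1/L2 = -/H/BCG → run H
t=38: L0/L1/L2 = -/H/BCG → run H
t=39: L0/L1/L2 = -/H/BCG → run H
t=40: L0/L1/L2 = -/-/BCG → run B
t=41: L0/L1/L2 = -/-/BCG → run B
t=42: L0/L1/L2 = -/-/CG → run C
t=43: L0/L1/L2 = -/-/G → run G
t=44: (idle)
t=45: (idle)
t=46: (idle)
t=47: (idle)
t=48: (idle)
t=49: (idle)

context switches = 17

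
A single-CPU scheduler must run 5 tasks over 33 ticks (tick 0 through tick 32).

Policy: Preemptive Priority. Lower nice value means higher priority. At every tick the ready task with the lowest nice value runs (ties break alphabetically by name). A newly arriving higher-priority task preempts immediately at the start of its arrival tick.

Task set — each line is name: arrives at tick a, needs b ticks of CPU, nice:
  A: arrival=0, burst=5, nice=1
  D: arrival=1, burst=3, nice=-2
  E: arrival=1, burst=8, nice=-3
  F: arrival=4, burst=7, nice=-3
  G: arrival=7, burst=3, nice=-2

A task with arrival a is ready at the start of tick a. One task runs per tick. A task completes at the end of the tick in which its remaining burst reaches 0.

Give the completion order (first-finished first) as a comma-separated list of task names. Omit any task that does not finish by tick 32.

t=0: ready={A} → run A
t=1: ready={A,D,E} → run E
t=2: ready={A,D,E} → run E
t=3: ready={A,D,E} → run E
t=4: ready={A,D,E,F} → run E
t=5: ready={A,D,E,F} → run E
t=6: ready={A,D,E,F} → run E
t=7: ready={A,D,E,F,G} → run E
t=8: ready={A,D,E,F,G} → run E
t=9: ready={A,D,F,G} → run F
t=10: ready={A,D,F,G} → run F
t=11: ready={A,D,F,G} → run F
t=12: ready={A,D,F,G} → run F
t=13: ready={A,D,F,G} → run F
t=14: ready={A,D,F,G} → run F
t=15: ready={A,D,F,G} → run F
t=16: ready={A,D,G} → run D
t=17: ready={A,D,G} → run D
t=18: ready={A,D,G} → run D
t=19: ready={A,G} → run G
t=20: ready={A,G} → run G
t=21: ready={A,G} → run G
t=22: ready={A} → run A
t=23: ready={A} → run A
t=24: ready={A} → run A
t=25: ready={A} → run A
t=26: (idle)
t=27: (idle)
t=28: (idle)
t=29: (idle)
t=30: (idle)
t=31: (idle)
t=32: (idle)

completion order = E, F, D, G, A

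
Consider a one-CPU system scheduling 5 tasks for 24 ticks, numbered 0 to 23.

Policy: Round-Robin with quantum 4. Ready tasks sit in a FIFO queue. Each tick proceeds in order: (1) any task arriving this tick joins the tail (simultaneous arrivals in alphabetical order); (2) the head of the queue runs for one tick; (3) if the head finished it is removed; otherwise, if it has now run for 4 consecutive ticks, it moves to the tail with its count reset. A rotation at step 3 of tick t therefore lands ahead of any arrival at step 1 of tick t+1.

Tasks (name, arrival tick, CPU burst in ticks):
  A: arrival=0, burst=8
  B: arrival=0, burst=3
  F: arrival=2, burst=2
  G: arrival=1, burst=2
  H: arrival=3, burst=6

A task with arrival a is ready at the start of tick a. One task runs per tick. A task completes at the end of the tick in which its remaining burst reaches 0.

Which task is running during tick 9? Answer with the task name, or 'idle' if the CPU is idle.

t=0: queue=[A,B] q_used=0 → run A
t=1: queue=[A,B,G] q_used=1 → run A
t=2: queue=[A,B,G,F] q_used=2 → run A
t=3: queue=[A,B,G,F,H] q_used=3 → run A
t=4: queue=[B,G,F,H,A] q_used=0 → run B
t=5: queue=[B,G,F,H,A] q_used=1 → run B
t=6: queue=[B,G,F,H,A] q_used=2 → run B
t=7: queue=[G,F,H,A] q_used=0 → run G
t=8: queue=[G,F,H,A] q_used=1 → run G
t=9: queue=[F,H,A] q_used=0 → run F
t=10: queue=[F,H,A] q_used=1 → run F
t=11: queue=[H,A] q_used=0 → run H
t=12: queue=[H,A] q_used=1 → run H
t=13: queue=[H,A] q_used=2 → run H
t=14: queue=[H,A] q_used=3 → run H
t=15: queue=[A,H] q_used=0 → run A
t=16: queue=[A,H] q_used=1 → run A
t=17: queue=[A,H] q_used=2 → run A
t=18: queue=[A,H] q_used=3 → run A
t=19: queue=[H] q_used=0 → run H
t=20: queue=[H] q_used=1 → run H
t=21: (idle)
t=22: (idle)
t=23: (idle)

running at tick 9 = F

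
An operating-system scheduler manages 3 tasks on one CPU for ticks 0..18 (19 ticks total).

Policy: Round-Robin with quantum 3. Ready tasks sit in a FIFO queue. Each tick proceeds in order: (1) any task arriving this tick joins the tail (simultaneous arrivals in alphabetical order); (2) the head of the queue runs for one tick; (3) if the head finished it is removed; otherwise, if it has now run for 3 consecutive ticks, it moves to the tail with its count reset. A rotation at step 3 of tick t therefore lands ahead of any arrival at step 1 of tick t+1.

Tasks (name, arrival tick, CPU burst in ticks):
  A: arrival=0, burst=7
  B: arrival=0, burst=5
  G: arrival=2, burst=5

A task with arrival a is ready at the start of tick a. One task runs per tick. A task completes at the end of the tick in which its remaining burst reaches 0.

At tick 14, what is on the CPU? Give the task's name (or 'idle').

running at tick 14 = G

t=0: queue=[A,B] q_used=0 → run A
t=1: queue=[A,B] q_used=1 → run A
t=2: queue=[A,B,G] q_used=2 → run A
t=3: queue=[B,G,A] q_used=0 → run B
t=4: queue=[B,G,A] q_used=1 → run B
t=5: queue=[B,G,A] q_used=2 → run B
t=6: queue=[G,A,B] q_used=0 → run G
t=7: queue=[G,A,B] q_used=1 → run G
t=8: queue=[G,A,B] q_used=2 → run G
t=9: queue=[A,B,G] q_used=0 → run A
t=10: queue=[A,B,G] q_used=1 → run A
t=11: queue=[A,B,G] q_used=2 → run A
t=12: queue=[B,G,A] q_used=0 → run B
t=13: queue=[B,G,A] q_used=1 → run B
t=14: queue=[G,A] q_used=0 → run G
t=15: queue=[G,A] q_used=1 → run G
t=16: queue=[A] q_used=0 → run A
t=17: (idle)
t=18: (idle)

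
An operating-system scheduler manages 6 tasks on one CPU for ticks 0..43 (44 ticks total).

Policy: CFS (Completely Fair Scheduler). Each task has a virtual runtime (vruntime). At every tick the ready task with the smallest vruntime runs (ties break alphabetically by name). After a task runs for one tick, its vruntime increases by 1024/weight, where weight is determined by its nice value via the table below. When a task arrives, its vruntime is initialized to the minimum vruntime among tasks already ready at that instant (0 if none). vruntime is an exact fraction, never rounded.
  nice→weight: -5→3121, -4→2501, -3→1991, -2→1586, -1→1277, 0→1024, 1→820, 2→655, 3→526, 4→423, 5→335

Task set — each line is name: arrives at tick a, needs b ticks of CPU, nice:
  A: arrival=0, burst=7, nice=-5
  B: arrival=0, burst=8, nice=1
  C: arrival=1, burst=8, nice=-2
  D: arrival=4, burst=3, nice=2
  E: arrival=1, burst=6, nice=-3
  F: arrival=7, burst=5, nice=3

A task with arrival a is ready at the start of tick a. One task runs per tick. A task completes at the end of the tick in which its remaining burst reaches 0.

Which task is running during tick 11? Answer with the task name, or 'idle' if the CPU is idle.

running at tick 11 = E

t=0: vr[A=0 B=0] → run A
t=1: vr[A=1024/3121 B=0 C=0 E=0] → run B
t=2: vr[A=1024/3121 B=256/205 C=0 E=0] → run C
t=3: vr[A=1024/3121 B=256/205 C=512/793 E=0] → run E
t=4: vr[A=1024/3121 B=256/205 C=512/793 D=1024/3121 E=1024/1991] → run A
t=5: vr[A=2048/3121 B=256/205 C=512/793 D=1024/3121 E=1024/1991] → run D
t=6: vr[A=2048/3121 B=256/205 C=512/793 D=3866624/2044255 E=1024/1991] → run E
t=7: vr[A=2048/3121 B=256/205 C=512/793 D=3866624/2044255 E=2048/1991 F=512/793] → run C
t=8: vr[A=2048/3121 B=256/205 C=1024/793 D=3866624/2044255 E=2048/1991 F=512/793] → run F
t=9: vr[A=2048/3121 B=256/205 C=1024/793 D=3866624/2044255 E=2048/1991 F=540672/208559] → run A
t=10: vr[A=3072/3121 B=256/205 C=1024/793 D=3866624/2044255 E=2048/1991 F=540672/208559] → run A
t=11: vr[A=4096/3121 B=256/205 C=1024/793 D=3866624/2044255 E=2048/1991 F=540672/208559] → run E
t=12: vr[A=4096/3121 B=256/205 C=1024/793 D=3866624/2044255 E=3072/1991 F=540672/208559] → run B
t=13: vr[A=4096/3121 B=512/205 C=1024/793 D=3866624/2044255 E=3072/1991 F=540672/208559] → run C
t=14: vr[A=4096/3121 B=512/205 C=1536/793 D=3866624/2044255 E=3072/1991 F=540672/208559] → run A
t=15: vr[A=5120/3121 B=512/205 C=1536/793 D=3866624/2044255 E=3072/1991 F=540672/208559] → run E
t=16: vr[A=5120/3121 B=512/205 C=1536/793 D=3866624/2044255 E=4096/1991 F=540672/208559] → run A
t=17: vr[A=6144/3121 B=512/205 C=1536/793 D=3866624/2044255 E=4096/1991 F=540672/208559] → run D
t=18: vr[A=6144/3121 B=512/205 C=1536/793 D=7062528/2044255 E=4096/1991 F=540672/208559] → run C
t=19: vr[A=6144/3121 B=512/205 C=2048/793 D=7062528/2044255 E=4096/1991 F=540672/208559] → run A
t=20: vr[B=512/205 C=2048/793 D=7062528/2044255 E=4096/1991 F=540672/208559] → run E
t=21: vr[B=512/205 C=2048/793 D=7062528/2044255 E=5120/1991 F=540672/208559] → run B
t=22: vr[B=768/205 C=2048/793 D=7062528/2044255 E=5120/1991 F=540672/208559] → run E
t=23: vr[B=768/205 C=2048/793 D=7062528/2044255 F=540672/208559] → run C
t=24: vr[B=768/205 C=2560/793 D=7062528/2044255 F=540672/208559] → run F
t=25: vr[B=768/205 C=2560/793 D=7062528/2044255 F=946688/208559] → run C
t=26: vr[B=768/205 C=3072/793 D=7062528/2044255 F=946688/208559] → run D
t=27: vr[B=768/205 C=3072/793 F=946688/208559] → run B
t=28: vr[B=1024/205 C=3072/793 F=946688/208559] → run C
t=29: vr[B=1024/205 C=3584/793 F=946688/208559] → run C
t=30: vr[B=1024/205 F=946688/208559] → run F
t=31: vr[B=1024/205 F=1352704/208559] → run B
t=32: vr[B=256/41 F=1352704/208559] → run B
t=33: vr[B=1536/205 F=1352704/208559] → run F
t=34: vr[B=1536/205 F=1758720/208559] → run B
t=35: vr[B=1792/205 F=1758720/208559] → run F
t=36: vr[B=1792/205] → run B
t=37: (idle)
t=38: (idle)
t=39: (idle)
t=40: (idle)
t=41: (idle)
t=42: (idle)
t=43: (idle)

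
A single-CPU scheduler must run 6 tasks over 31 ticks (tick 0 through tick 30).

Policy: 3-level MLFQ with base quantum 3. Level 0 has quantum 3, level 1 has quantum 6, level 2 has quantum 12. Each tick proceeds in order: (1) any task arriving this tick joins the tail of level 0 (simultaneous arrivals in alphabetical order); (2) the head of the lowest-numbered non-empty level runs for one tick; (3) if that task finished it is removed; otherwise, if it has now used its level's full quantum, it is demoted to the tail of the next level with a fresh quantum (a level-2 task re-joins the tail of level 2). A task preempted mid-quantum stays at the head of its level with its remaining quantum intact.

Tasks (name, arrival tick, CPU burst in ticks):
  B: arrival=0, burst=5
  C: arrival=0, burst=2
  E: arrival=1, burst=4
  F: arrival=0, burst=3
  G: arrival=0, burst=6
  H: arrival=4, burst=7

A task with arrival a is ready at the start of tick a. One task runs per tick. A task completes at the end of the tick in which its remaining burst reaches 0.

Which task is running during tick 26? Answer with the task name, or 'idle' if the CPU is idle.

running at tick 26 = H

t=0: L0/L1/L2 = BCFG/-/- → run B
t=1: L0/L1/L2 = BCFGE/-/- → run B
t=2: L0/L1/L2 = BCFGE/-/- → run B
t=3: L0/L1/L2 = CFGE/B/- → run C
t=4: L0/L1/L2 = CFGEH/B/- → run C
t=5: L0/L1/L2 = FGEH/B/- → run F
t=6: L0/L1/L2 = FGEH/B/- → run F
t=7: L0/L1/L2 = FGEH/B/- → run F
t=8: L0/L1/L2 = GEH/B/- → run G
t=9: L0/L1/L2 = GEH/B/- → run G
t=10: L0/L1/L2 = GEH/B/- → run G
t=11: L0/L1/L2 = EH/BG/- → run E
t=12: L0/L1/L2 = EH/BG/- → run E
t=13: L0/L1/L2 = EH/BG/- → run E
t=14: L0/L1/L2 = H/BGE/- → run H
t=15: L0/L1/L2 = H/BGE/- → run H
t=16: L0/L1/L2 = H/BGE/- → run H
t=17: L0/L1/L2 = -/BGEH/- → run B
t=18: L0/L1/L2 = -/BGEH/- → run B
t=19: L0/L1/L2 = -/GEH/- → run G
t=20: L0/L1/L2 = -/GEH/- → run G
t=21: L0/L1/L2 = -/GEH/- → run G
t=22: L0/L1/L2 = -/EH/- → run E
t=23: L0/L1/L2 = -/H/- → run H
t=24: L0/L1/L2 = -/H/- → run H
t=25: L0/L1/L2 = -/H/- → run H
t=26: L0/L1/L2 = -/H/- → run H
t=27: (idle)
t=28: (idle)
t=29: (idle)
t=30: (idle)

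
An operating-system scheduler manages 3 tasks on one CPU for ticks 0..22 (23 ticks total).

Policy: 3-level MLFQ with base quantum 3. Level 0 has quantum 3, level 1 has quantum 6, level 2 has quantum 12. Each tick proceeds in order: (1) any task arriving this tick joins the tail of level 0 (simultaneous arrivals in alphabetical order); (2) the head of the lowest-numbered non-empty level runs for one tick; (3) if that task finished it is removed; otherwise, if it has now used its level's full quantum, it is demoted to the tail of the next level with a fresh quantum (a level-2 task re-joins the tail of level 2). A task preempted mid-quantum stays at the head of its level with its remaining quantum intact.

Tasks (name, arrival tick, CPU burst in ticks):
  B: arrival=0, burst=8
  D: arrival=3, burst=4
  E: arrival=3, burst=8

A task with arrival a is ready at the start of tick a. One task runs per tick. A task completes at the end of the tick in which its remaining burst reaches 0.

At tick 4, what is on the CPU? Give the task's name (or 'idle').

running at tick 4 = D

t=0: L0/L1/L2 = B/-/- → run B
t=1: L0/L1/L2 = B/-/- → run B
t=2: L0/L1/L2 = B/-/- → run B
t=3: L0/L1/L2 = DE/B/- → run D
t=4: L0/L1/L2 = DE/B/- → run D
t=5: L0/L1/L2 = DE/B/- → run D
t=6: L0/L1/L2 = E/BD/- → run E
t=7: L0/L1/L2 = E/BD/- → run E
t=8: L0/L1/L2 = E/BD/- → run E
t=9: L0/L1/L2 = -/BDE/- → run B
t=10: L0/L1/L2 = -/BDE/- → run B
t=11: L0/L1/L2 = -/BDE/- → run B
t=12: L0/L1/L2 = -/BDE/- → run B
t=13: L0/L1/L2 = -/BDE/- → run B
t=14: L0/L1/L2 = -/DE/- → run D
t=15: L0/L1/L2 = -/E/- → run E
t=16: L0/L1/L2 = -/E/- → run E
t=17: L0/L1/L2 = -/E/- → run E
t=18: L0/L1/L2 = -/E/- → run E
t=19: L0/L1/L2 = -/E/- → run E
t=20: (idle)
t=21: (idle)
t=22: (idle)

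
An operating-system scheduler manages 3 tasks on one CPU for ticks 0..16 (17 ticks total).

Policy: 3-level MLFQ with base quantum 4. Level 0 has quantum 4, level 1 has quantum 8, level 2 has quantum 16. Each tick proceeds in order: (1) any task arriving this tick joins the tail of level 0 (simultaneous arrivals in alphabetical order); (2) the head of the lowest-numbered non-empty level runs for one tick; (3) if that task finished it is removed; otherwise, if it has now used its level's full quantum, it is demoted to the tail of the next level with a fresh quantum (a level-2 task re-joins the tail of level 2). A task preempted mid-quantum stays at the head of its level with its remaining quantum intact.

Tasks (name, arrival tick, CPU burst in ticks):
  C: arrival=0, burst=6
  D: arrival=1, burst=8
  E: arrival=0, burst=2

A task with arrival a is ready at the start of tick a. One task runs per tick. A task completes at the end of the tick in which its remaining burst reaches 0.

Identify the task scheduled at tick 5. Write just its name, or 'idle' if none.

running at tick 5 = E

t=0: L0/L1/L2 = CE/-/- → run C
t=1: L0/L1/L2 = CED/-/- → run C
t=2: L0/L1/L2 = CED/-/- → run C
t=3: L0/L1/L2 = CED/-/- → run C
t=4: L0/L1/L2 = ED/C/- → run E
t=5: L0/L1/L2 = ED/C/- → run E
t=6: L0/L1/L2 = D/C/- → run D
t=7: L0/L1/L2 = D/C/- → run D
t=8: L0/L1/L2 = D/C/- → run D
t=9: L0/L1/L2 = D/C/- → run D
t=10: L0/L1/L2 = -/CD/- → run C
t=11: L0/L1/L2 = -/CD/- → run C
t=12: L0/L1/L2 = -/D/- → run D
t=13: L0/L1/L2 = -/D/- → run D
t=14: L0/L1/L2 = -/D/- → run D
t=15: L0/L1/L2 = -/D/- → run D
t=16: (idle)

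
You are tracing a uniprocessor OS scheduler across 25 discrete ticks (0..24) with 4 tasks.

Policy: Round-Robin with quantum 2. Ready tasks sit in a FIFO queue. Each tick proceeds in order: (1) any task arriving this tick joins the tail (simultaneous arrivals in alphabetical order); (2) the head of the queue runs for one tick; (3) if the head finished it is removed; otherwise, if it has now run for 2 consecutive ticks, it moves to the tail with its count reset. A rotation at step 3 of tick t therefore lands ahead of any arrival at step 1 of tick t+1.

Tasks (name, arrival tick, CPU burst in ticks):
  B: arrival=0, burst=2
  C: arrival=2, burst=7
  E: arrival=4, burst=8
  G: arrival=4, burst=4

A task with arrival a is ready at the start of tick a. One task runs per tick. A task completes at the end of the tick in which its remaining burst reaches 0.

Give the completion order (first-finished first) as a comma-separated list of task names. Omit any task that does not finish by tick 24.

completion order = B, G, C, E

t=0: queue=[B] q_used=0 → run B
t=1: queue=[B] q_used=1 → run B
t=2: queue=[C] q_used=0 → run C
t=3: queue=[C] q_used=1 → run C
t=4: queue=[C,E,G] q_used=0 → run C
t=5: queue=[C,E,G] q_used=1 → run C
t=6: queue=[E,G,C] q_used=0 → run E
t=7: queue=[E,G,C] q_used=1 → run E
t=8: queue=[G,C,E] q_used=0 → run G
t=9: queue=[G,C,E] q_used=1 → run G
t=10: queue=[C,E,G] q_used=0 → run C
t=11: queue=[C,E,G] q_used=1 → run C
t=12: queue=[E,G,C] q_used=0 → run E
t=13: queue=[E,G,C] q_used=1 → run E
t=14: queue=[G,C,E] q_used=0 → run G
t=15: queue=[G,C,E] q_used=1 → run G
t=16: queue=[C,E] q_used=0 → run C
t=17: queue=[E] q_used=0 → run E
t=18: queue=[E] q_used=1 → run E
t=19: queue=[E] q_used=0 → run E
t=20: queue=[E] q_used=1 → run E
t=21: (idle)
t=22: (idle)
t=23: (idle)
t=24: (idle)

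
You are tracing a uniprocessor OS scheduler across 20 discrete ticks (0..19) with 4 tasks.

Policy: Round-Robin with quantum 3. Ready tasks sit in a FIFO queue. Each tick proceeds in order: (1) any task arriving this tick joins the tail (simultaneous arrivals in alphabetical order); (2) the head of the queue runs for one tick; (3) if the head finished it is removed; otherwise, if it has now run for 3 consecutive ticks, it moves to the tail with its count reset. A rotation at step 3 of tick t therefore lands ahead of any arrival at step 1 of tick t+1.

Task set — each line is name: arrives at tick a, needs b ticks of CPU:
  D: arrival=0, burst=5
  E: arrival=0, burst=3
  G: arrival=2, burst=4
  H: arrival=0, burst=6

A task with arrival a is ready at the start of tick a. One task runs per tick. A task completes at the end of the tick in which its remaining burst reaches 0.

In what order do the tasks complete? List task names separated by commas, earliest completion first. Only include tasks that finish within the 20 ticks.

completion order = E, D, H, G

t=0: queue=[D,E,H] q_used=0 → run D
t=1: queue=[D,E,H] q_used=1 → run D
t=2: queue=[D,E,H,G] q_used=2 → run D
t=3: queue=[E,H,G,D] q_used=0 → run E
t=4: queue=[E,H,G,D] q_used=1 → run E
t=5: queue=[E,H,G,D] q_used=2 → run E
t=6: queue=[H,G,D] q_used=0 → run H
t=7: queue=[H,G,D] q_used=1 → run H
t=8: queue=[H,G,D] q_used=2 → run H
t=9: queue=[G,D,H] q_used=0 → run G
t=10: queue=[G,D,H] q_used=1 → run G
t=11: queue=[G,D,H] q_used=2 → run G
t=12: queue=[D,H,G] q_used=0 → run D
t=13: queue=[D,H,G] q_used=1 → run D
t=14: queue=[H,G] q_used=0 → run H
t=15: queue=[H,G] q_used=1 → run H
t=16: queue=[H,G] q_used=2 → run H
t=17: queue=[G] q_used=0 → run G
t=18: (idle)
t=19: (idle)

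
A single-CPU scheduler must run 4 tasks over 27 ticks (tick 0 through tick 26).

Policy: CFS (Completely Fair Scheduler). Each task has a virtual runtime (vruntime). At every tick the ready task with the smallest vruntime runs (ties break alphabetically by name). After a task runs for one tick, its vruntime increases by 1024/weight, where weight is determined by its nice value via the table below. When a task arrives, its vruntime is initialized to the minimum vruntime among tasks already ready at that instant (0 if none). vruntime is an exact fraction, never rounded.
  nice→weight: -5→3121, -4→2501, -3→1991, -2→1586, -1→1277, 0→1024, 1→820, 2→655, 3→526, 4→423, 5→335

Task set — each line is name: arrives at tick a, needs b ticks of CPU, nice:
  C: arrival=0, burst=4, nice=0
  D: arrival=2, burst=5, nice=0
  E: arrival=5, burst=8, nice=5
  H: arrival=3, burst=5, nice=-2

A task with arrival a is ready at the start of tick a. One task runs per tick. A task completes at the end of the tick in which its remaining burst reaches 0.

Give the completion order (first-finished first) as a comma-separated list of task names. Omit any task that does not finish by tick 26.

t=0: vr[C=0] → run C
t=1: vr[C=1] → run C
t=2: vr[C=2 D=2] → run C
t=3: vr[C=3 D=2 H=2] → run D
t=4: vr[C=3 D=3 H=2] → run H
t=5: vr[C=3 D=3 E=2098/793 H=2098/793] → run E
t=6: vr[C=3 D=3 E=1514862/265655 H=2098/793] → run H
t=7: vr[C=3 D=3 E=1514862/265655 H=2610/793] → run C
t=8: vr[D=3 E=1514862/265655 H=2610/793] → run D
t=9: vr[D=4 E=1514862/265655 H=2610/793] → run H
t=10: vr[D=4 E=1514862/265655 H=3122/793] → run H
t=11: vr[D=4 E=1514862/265655 H=3634/793] → run D
t=12: vr[D=5 E=1514862/265655 H=3634/793] → run H
t=13: vr[D=5 E=1514862/265655] → run D
t=14: vr[D=6 E=1514862/265655] → run E
t=15: vr[D=6 E=2326894/265655] → run D
t=16: vr[E=2326894/265655] → run E
t=17: vr[E=3138926/265655] → run E
t=18: vr[E=3950958/265655] → run E
t=19: vr[E=952598/53131] → run E
t=20: vr[E=5575022/265655] → run E
t=21: vr[E=6387054/265655] → run E
t=22: (idle)
t=23: (idle)
t=24: (idle)
t=25: (idle)
t=26: (idle)

completion order = C, H, D, E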